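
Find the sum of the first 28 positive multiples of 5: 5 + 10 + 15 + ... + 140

Factor out 5: = 5(1 + 2 + ... + 28) = 5 × n(n+1)/2
= 5 × 28×29/2
= 5 × 406
= 2030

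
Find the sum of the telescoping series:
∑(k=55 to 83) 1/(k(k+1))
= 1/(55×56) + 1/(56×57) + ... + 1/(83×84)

Partial fractions: 1/(k(k+1)) = 1/k - 1/(k+1)
The series telescopes:
= (1/55 - 1/56) + (1/56 - 1/57) + ... + (1/83 - 1/84)
= 1/55 - 1/84
= 29/4620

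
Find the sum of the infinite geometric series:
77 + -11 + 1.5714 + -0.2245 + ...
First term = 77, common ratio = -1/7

For |r| < 1, S = a / (1 - r)
S = 77 / (1 - (-1/7))
S = 77 / (8/7)
S = 539/8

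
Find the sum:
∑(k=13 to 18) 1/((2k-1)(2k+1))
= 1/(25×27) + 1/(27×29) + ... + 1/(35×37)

Partial fractions: 1/((2k-1)(2k+1)) = (1/2)[1/(2k-1) - 1/(2k+1)]
The series telescopes:
= (1/2)[1/25 - 1/37]
= 6/925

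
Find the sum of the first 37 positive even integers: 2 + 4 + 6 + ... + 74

Sum of first n even numbers = n(n+1)
= 37×38
= 1406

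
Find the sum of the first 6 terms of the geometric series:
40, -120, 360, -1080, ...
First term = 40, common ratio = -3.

Sₙ = a(1 - rⁿ) / (1 - r)
S_6 = 40(1 - (-3)^6) / (1 - (-3))
S_6 = 40(1 - 729) / (4)
S_6 = -7280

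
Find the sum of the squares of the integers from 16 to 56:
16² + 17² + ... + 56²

Use ∑_{k=1}^{n} k² = n(n+1)(2n+1)/6, then subtract the first 15 terms.
∑_{k=1}^{56} k² = 56×57×113/6 = 60116
∑_{k=1}^{15} k² = 15×16×31/6 = 1240
∑_{k=16}^{56} k² = 60116 - 1240 = 58876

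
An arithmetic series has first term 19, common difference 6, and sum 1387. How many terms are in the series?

Using S = n/2 × [2a + (n-1)d]
1387 = n/2 × [2(19) + (n-1)(6)]
1387 = n/2 × [38 + 6n - 6]
2774 = n × [32 + 6n]
6n² + (32)n - 2774 = 0
Discriminant: Δ = (32)² - 4(6)(-2774) = 1024 + 66576 = 67600
√Δ = 260
n = [-(32) + √Δ] / (2·6) = (-32 + 260) / 12 = 228 / 12 = 19
(The negative root is discarded since n must be a positive integer.)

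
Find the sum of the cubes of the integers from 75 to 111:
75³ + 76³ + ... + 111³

Use ∑_{k=1}^{n} k³ = [n(n+1)/2]², then subtract the first 74 terms.
∑_{k=1}^{111} k³ = [111×112/2]² = 6216² = 38638656
∑_{k=1}^{74} k³ = [74×75/2]² = 2775² = 7700625
∑_{k=75}^{111} k³ = 38638656 - 7700625 = 30938031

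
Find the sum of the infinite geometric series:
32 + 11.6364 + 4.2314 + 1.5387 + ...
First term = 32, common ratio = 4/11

For |r| < 1, S = a / (1 - r)
S = 32 / (1 - (4/11))
S = 32 / (7/11)
S = 352/7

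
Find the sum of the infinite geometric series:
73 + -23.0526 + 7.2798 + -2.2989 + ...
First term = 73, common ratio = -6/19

For |r| < 1, S = a / (1 - r)
S = 73 / (1 - (-6/19))
S = 73 / (25/19)
S = 1387/25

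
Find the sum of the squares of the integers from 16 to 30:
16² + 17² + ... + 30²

Use ∑_{k=1}^{n} k² = n(n+1)(2n+1)/6, then subtract the first 15 terms.
∑_{k=1}^{30} k² = 30×31×61/6 = 9455
∑_{k=1}^{15} k² = 15×16×31/6 = 1240
∑_{k=16}^{30} k² = 9455 - 1240 = 8215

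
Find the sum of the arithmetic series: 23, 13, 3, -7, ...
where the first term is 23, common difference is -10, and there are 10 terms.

Sₙ = n/2 × (first + last)
Last term = a + (n-1)d = 23 + (10-1)×(-10) = -67
S_10 = 10/2 × (23 + (-67))
S_10 = 10/2 × (-44) = -220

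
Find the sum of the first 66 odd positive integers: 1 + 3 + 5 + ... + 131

Sum of first n odd numbers = n²
= 66²
= 4356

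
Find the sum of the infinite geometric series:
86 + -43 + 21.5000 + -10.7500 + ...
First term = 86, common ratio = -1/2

For |r| < 1, S = a / (1 - r)
S = 86 / (1 - (-1/2))
S = 86 / (3/2)
S = 172/3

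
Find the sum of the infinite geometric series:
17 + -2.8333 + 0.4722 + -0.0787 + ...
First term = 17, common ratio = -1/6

For |r| < 1, S = a / (1 - r)
S = 17 / (1 - (-1/6))
S = 17 / (7/6)
S = 102/7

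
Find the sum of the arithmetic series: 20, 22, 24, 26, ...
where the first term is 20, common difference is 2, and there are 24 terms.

Sₙ = n/2 × (first + last)
Last term = a + (n-1)d = 20 + (24-1)×2 = 66
S_24 = 24/2 × (20 + 66)
S_24 = 24/2 × 86 = 1032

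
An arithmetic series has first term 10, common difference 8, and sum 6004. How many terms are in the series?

Using S = n/2 × [2a + (n-1)d]
6004 = n/2 × [2(10) + (n-1)(8)]
6004 = n/2 × [20 + 8n - 8]
12008 = n × [12 + 8n]
8n² + (12)n - 12008 = 0
Discriminant: Δ = (12)² - 4(8)(-12008) = 144 + 384256 = 384400
√Δ = 620
n = [-(12) + √Δ] / (2·8) = (-12 + 620) / 16 = 608 / 16 = 38
(The negative root is discarded since n must be a positive integer.)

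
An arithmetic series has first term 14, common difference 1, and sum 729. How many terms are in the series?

Using S = n/2 × [2a + (n-1)d]
729 = n/2 × [2(14) + (n-1)(1)]
729 = n/2 × [28 + 1n - 1]
1458 = n × [27 + 1n]
1n² + (27)n - 1458 = 0
Discriminant: Δ = (27)² - 4(1)(-1458) = 729 + 5832 = 6561
√Δ = 81
n = [-(27) + √Δ] / (2·1) = (-27 + 81) / 2 = 54 / 2 = 27
(The negative root is discarded since n must be a positive integer.)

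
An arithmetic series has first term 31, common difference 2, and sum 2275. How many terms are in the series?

Using S = n/2 × [2a + (n-1)d]
2275 = n/2 × [2(31) + (n-1)(2)]
2275 = n/2 × [62 + 2n - 2]
4550 = n × [60 + 2n]
2n² + (60)n - 4550 = 0
Discriminant: Δ = (60)² - 4(2)(-4550) = 3600 + 36400 = 40000
√Δ = 200
n = [-(60) + √Δ] / (2·2) = (-60 + 200) / 4 = 140 / 4 = 35
(The negative root is discarded since n must be a positive integer.)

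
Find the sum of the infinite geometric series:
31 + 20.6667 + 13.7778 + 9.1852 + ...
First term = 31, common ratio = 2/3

For |r| < 1, S = a / (1 - r)
S = 31 / (1 - (2/3))
S = 31 / (1/3)
S = 93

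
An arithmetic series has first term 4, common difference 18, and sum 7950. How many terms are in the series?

Using S = n/2 × [2a + (n-1)d]
7950 = n/2 × [2(4) + (n-1)(18)]
7950 = n/2 × [8 + 18n - 18]
15900 = n × [-10 + 18n]
18n² + (-10)n - 15900 = 0
Discriminant: Δ = (-10)² - 4(18)(-15900) = 100 + 1144800 = 1144900
√Δ = 1070
n = [-(-10) + √Δ] / (2·18) = (10 + 1070) / 36 = 1080 / 36 = 30
(The negative root is discarded since n must be a positive integer.)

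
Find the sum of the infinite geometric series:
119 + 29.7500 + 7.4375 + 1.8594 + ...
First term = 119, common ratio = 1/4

For |r| < 1, S = a / (1 - r)
S = 119 / (1 - (1/4))
S = 119 / (3/4)
S = 476/3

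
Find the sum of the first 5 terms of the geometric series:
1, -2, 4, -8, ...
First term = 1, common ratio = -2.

Sₙ = a(1 - rⁿ) / (1 - r)
S_5 = 1(1 - (-2)^5) / (1 - (-2))
S_5 = 1(1 - (-32)) / (3)
S_5 = 11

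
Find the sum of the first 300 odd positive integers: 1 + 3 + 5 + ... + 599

Sum of first n odd numbers = n²
= 300²
= 90000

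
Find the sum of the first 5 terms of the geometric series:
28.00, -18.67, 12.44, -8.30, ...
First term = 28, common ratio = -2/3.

Sₙ = a(1 - rⁿ) / (1 - r)
S_5 = 28(1 - (-2/3)^5) / (1 - (-2/3))
S_5 = 28(1 - (-32/243)) / (5/3)
S_5 = 1540/81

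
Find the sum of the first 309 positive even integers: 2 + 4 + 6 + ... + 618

Sum of first n even numbers = n(n+1)
= 309×310
= 95790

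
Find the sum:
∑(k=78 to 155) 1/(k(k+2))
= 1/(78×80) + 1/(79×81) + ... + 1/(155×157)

Partial fractions: 1/(k(k+2)) = (1/2)[1/k - 1/(k+2)]
Telescoping leaves the first two and last two terms:
= (1/2)[1/78 + 1/79 - 1/156 - 1/157]
= 24571/3869736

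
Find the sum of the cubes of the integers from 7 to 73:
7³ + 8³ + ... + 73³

Use ∑_{k=1}^{n} k³ = [n(n+1)/2]², then subtract the first 6 terms.
∑_{k=1}^{73} k³ = [73×74/2]² = 2701² = 7295401
∑_{k=1}^{6} k³ = [6×7/2]² = 21² = 441
∑_{k=7}^{73} k³ = 7295401 - 441 = 7294960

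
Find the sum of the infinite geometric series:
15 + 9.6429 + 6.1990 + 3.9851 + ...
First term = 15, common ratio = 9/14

For |r| < 1, S = a / (1 - r)
S = 15 / (1 - (9/14))
S = 15 / (5/14)
S = 42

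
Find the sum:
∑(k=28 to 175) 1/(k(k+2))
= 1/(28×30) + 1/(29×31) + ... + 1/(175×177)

Partial fractions: 1/(k(k+2)) = (1/2)[1/k - 1/(k+2)]
Telescoping leaves the first two and last two terms:
= (1/2)[1/28 + 1/29 - 1/176 - 1/177]
= 372257/12647712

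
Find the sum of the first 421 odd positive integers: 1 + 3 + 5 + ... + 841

Sum of first n odd numbers = n²
= 421²
= 177241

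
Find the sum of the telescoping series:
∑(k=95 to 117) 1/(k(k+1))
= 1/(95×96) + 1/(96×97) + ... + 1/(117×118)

Partial fractions: 1/(k(k+1)) = 1/k - 1/(k+1)
The series telescopes:
= (1/95 - 1/96) + (1/96 - 1/97) + ... + (1/117 - 1/118)
= 1/95 - 1/118
= 23/11210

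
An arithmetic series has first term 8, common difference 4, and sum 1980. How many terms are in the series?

Using S = n/2 × [2a + (n-1)d]
1980 = n/2 × [2(8) + (n-1)(4)]
1980 = n/2 × [16 + 4n - 4]
3960 = n × [12 + 4n]
4n² + (12)n - 3960 = 0
Discriminant: Δ = (12)² - 4(4)(-3960) = 144 + 63360 = 63504
√Δ = 252
n = [-(12) + √Δ] / (2·4) = (-12 + 252) / 8 = 240 / 8 = 30
(The negative root is discarded since n must be a positive integer.)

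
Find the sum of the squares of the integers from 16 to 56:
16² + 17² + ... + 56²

Use ∑_{k=1}^{n} k² = n(n+1)(2n+1)/6, then subtract the first 15 terms.
∑_{k=1}^{56} k² = 56×57×113/6 = 60116
∑_{k=1}^{15} k² = 15×16×31/6 = 1240
∑_{k=16}^{56} k² = 60116 - 1240 = 58876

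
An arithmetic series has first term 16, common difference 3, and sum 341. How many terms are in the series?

Using S = n/2 × [2a + (n-1)d]
341 = n/2 × [2(16) + (n-1)(3)]
341 = n/2 × [32 + 3n - 3]
682 = n × [29 + 3n]
3n² + (29)n - 682 = 0
Discriminant: Δ = (29)² - 4(3)(-682) = 841 + 8184 = 9025
√Δ = 95
n = [-(29) + √Δ] / (2·3) = (-29 + 95) / 6 = 66 / 6 = 11
(The negative root is discarded since n must be a positive integer.)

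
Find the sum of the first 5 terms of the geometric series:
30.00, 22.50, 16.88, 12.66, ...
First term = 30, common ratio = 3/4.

Sₙ = a(1 - rⁿ) / (1 - r)
S_5 = 30(1 - (3/4)^5) / (1 - (3/4))
S_5 = 30(1 - (243/1024)) / (1/4)
S_5 = 11715/128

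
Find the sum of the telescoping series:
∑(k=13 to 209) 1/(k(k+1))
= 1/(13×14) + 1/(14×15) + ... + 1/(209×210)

Partial fractions: 1/(k(k+1)) = 1/k - 1/(k+1)
The series telescopes:
= (1/13 - 1/14) + (1/14 - 1/15) + ... + (1/209 - 1/210)
= 1/13 - 1/210
= 197/2730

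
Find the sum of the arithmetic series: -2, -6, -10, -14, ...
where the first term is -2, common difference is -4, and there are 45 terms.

Sₙ = n/2 × (first + last)
Last term = a + (n-1)d = -2 + (45-1)×(-4) = -178
S_45 = 45/2 × (-2 + (-178))
S_45 = 45/2 × (-180) = -4050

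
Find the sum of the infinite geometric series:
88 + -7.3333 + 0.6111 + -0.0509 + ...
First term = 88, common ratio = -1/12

For |r| < 1, S = a / (1 - r)
S = 88 / (1 - (-1/12))
S = 88 / (13/12)
S = 1056/13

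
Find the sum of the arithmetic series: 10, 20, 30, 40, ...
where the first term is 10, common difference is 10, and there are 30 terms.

Sₙ = n/2 × (first + last)
Last term = a + (n-1)d = 10 + (30-1)×10 = 300
S_30 = 30/2 × (10 + 300)
S_30 = 30/2 × 310 = 4650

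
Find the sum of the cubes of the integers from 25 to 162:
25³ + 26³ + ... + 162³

Use ∑_{k=1}^{n} k³ = [n(n+1)/2]², then subtract the first 24 terms.
∑_{k=1}^{162} k³ = [162×163/2]² = 13203² = 174319209
∑_{k=1}^{24} k³ = [24×25/2]² = 300² = 90000
∑_{k=25}^{162} k³ = 174319209 - 90000 = 174229209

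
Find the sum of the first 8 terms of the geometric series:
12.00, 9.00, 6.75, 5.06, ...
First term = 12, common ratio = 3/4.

Sₙ = a(1 - rⁿ) / (1 - r)
S_8 = 12(1 - (3/4)^8) / (1 - (3/4))
S_8 = 12(1 - (6561/65536)) / (1/4)
S_8 = 176925/4096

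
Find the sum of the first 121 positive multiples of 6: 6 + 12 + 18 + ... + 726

Factor out 6: = 6(1 + 2 + ... + 121) = 6 × n(n+1)/2
= 6 × 121×122/2
= 6 × 7381
= 44286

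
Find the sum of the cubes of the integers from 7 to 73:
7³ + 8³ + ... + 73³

Use ∑_{k=1}^{n} k³ = [n(n+1)/2]², then subtract the first 6 terms.
∑_{k=1}^{73} k³ = [73×74/2]² = 2701² = 7295401
∑_{k=1}^{6} k³ = [6×7/2]² = 21² = 441
∑_{k=7}^{73} k³ = 7295401 - 441 = 7294960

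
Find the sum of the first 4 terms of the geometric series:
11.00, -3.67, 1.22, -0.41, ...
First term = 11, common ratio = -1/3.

Sₙ = a(1 - rⁿ) / (1 - r)
S_4 = 11(1 - (-1/3)^4) / (1 - (-1/3))
S_4 = 11(1 - (1/81)) / (4/3)
S_4 = 220/27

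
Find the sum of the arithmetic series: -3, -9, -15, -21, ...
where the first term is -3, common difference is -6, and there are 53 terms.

Sₙ = n/2 × (first + last)
Last term = a + (n-1)d = -3 + (53-1)×(-6) = -315
S_53 = 53/2 × (-3 + (-315))
S_53 = 53/2 × (-318) = -8427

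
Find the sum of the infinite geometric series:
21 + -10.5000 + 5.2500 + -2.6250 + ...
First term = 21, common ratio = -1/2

For |r| < 1, S = a / (1 - r)
S = 21 / (1 - (-1/2))
S = 21 / (3/2)
S = 14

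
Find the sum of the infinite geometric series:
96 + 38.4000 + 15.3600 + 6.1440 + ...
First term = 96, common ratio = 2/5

For |r| < 1, S = a / (1 - r)
S = 96 / (1 - (2/5))
S = 96 / (3/5)
S = 160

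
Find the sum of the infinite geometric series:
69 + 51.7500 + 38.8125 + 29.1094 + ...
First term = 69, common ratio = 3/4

For |r| < 1, S = a / (1 - r)
S = 69 / (1 - (3/4))
S = 69 / (1/4)
S = 276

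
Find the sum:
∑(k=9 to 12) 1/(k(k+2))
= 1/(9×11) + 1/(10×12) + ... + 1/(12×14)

Partial fractions: 1/(k(k+2)) = (1/2)[1/k - 1/(k+2)]
Telescoping leaves the first two and last two terms:
= (1/2)[1/9 + 1/10 - 1/13 - 1/14]
= 257/8190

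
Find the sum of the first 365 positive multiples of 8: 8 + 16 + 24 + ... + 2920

Factor out 8: = 8(1 + 2 + ... + 365) = 8 × n(n+1)/2
= 8 × 365×366/2
= 8 × 66795
= 534360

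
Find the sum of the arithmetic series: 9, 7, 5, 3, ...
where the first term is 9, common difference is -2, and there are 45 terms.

Sₙ = n/2 × (first + last)
Last term = a + (n-1)d = 9 + (45-1)×(-2) = -79
S_45 = 45/2 × (9 + (-79))
S_45 = 45/2 × (-70) = -1575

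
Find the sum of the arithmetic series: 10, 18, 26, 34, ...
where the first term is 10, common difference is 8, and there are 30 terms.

Sₙ = n/2 × (first + last)
Last term = a + (n-1)d = 10 + (30-1)×8 = 242
S_30 = 30/2 × (10 + 242)
S_30 = 30/2 × 252 = 3780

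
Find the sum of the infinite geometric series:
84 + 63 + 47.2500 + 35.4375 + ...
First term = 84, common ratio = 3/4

For |r| < 1, S = a / (1 - r)
S = 84 / (1 - (3/4))
S = 84 / (1/4)
S = 336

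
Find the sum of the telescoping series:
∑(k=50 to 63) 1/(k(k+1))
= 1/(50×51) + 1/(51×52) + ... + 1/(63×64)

Partial fractions: 1/(k(k+1)) = 1/k - 1/(k+1)
The series telescopes:
= (1/50 - 1/51) + (1/51 - 1/52) + ... + (1/63 - 1/64)
= 1/50 - 1/64
= 7/1600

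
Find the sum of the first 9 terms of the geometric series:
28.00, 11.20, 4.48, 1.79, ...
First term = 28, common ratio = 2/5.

Sₙ = a(1 - rⁿ) / (1 - r)
S_9 = 28(1 - (2/5)^9) / (1 - (2/5))
S_9 = 28(1 - (512/1953125)) / (3/5)
S_9 = 18224388/390625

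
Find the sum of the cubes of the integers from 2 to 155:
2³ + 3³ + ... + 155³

Use ∑_{k=1}^{n} k³ = [n(n+1)/2]², then subtract the first 1 terms.
∑_{k=1}^{155} k³ = [155×156/2]² = 12090² = 146168100
∑_{k=1}^{1} k³ = [1×2/2]² = 1² = 1
∑_{k=2}^{155} k³ = 146168100 - 1 = 146168099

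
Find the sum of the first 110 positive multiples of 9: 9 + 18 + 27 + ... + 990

Factor out 9: = 9(1 + 2 + ... + 110) = 9 × n(n+1)/2
= 9 × 110×111/2
= 9 × 6105
= 54945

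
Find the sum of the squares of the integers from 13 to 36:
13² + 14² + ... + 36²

Use ∑_{k=1}^{n} k² = n(n+1)(2n+1)/6, then subtract the first 12 terms.
∑_{k=1}^{36} k² = 36×37×73/6 = 16206
∑_{k=1}^{12} k² = 12×13×25/6 = 650
∑_{k=13}^{36} k² = 16206 - 650 = 15556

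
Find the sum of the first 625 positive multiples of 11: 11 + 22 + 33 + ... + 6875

Factor out 11: = 11(1 + 2 + ... + 625) = 11 × n(n+1)/2
= 11 × 625×626/2
= 11 × 195625
= 2151875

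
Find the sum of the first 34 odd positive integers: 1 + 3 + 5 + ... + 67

Sum of first n odd numbers = n²
= 34²
= 1156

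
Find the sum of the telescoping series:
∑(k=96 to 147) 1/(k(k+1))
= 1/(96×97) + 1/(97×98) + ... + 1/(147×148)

Partial fractions: 1/(k(k+1)) = 1/k - 1/(k+1)
The series telescopes:
= (1/96 - 1/97) + (1/97 - 1/98) + ... + (1/147 - 1/148)
= 1/96 - 1/148
= 13/3552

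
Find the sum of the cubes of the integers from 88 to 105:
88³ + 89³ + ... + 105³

Use ∑_{k=1}^{n} k³ = [n(n+1)/2]², then subtract the first 87 terms.
∑_{k=1}^{105} k³ = [105×106/2]² = 5565² = 30969225
∑_{k=1}^{87} k³ = [87×88/2]² = 3828² = 14653584
∑_{k=88}^{105} k³ = 30969225 - 14653584 = 16315641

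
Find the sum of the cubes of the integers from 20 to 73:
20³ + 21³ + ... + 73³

Use ∑_{k=1}^{n} k³ = [n(n+1)/2]², then subtract the first 19 terms.
∑_{k=1}^{73} k³ = [73×74/2]² = 2701² = 7295401
∑_{k=1}^{19} k³ = [19×20/2]² = 190² = 36100
∑_{k=20}^{73} k³ = 7295401 - 36100 = 7259301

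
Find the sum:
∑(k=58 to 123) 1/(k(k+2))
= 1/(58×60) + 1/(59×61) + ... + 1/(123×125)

Partial fractions: 1/(k(k+2)) = (1/2)[1/k - 1/(k+2)]
Telescoping leaves the first two and last two terms:
= (1/2)[1/58 + 1/59 - 1/124 - 1/125]
= 480711/53041000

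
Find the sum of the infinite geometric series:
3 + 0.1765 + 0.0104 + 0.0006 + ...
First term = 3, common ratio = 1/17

For |r| < 1, S = a / (1 - r)
S = 3 / (1 - (1/17))
S = 3 / (16/17)
S = 51/16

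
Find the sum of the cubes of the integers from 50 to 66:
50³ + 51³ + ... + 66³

Use ∑_{k=1}^{n} k³ = [n(n+1)/2]², then subtract the first 49 terms.
∑_{k=1}^{66} k³ = [66×67/2]² = 2211² = 4888521
∑_{k=1}^{49} k³ = [49×50/2]² = 1225² = 1500625
∑_{k=50}^{66} k³ = 4888521 - 1500625 = 3387896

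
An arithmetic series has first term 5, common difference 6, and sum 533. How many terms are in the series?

Using S = n/2 × [2a + (n-1)d]
533 = n/2 × [2(5) + (n-1)(6)]
533 = n/2 × [10 + 6n - 6]
1066 = n × [4 + 6n]
6n² + (4)n - 1066 = 0
Discriminant: Δ = (4)² - 4(6)(-1066) = 16 + 25584 = 25600
√Δ = 160
n = [-(4) + √Δ] / (2·6) = (-4 + 160) / 12 = 156 / 12 = 13
(The negative root is discarded since n must be a positive integer.)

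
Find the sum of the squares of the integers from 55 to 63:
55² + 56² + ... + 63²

Use ∑_{k=1}^{n} k² = n(n+1)(2n+1)/6, then subtract the first 54 terms.
∑_{k=1}^{63} k² = 63×64×127/6 = 85344
∑_{k=1}^{54} k² = 54×55×109/6 = 53955
∑_{k=55}^{63} k² = 85344 - 53955 = 31389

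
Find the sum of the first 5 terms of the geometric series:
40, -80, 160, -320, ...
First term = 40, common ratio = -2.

Sₙ = a(1 - rⁿ) / (1 - r)
S_5 = 40(1 - (-2)^5) / (1 - (-2))
S_5 = 40(1 - (-32)) / (3)
S_5 = 440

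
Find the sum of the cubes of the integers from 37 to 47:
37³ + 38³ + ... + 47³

Use ∑_{k=1}^{n} k³ = [n(n+1)/2]², then subtract the first 36 terms.
∑_{k=1}^{47} k³ = [47×48/2]² = 1128² = 1272384
∑_{k=1}^{36} k³ = [36×37/2]² = 666² = 443556
∑_{k=37}^{47} k³ = 1272384 - 443556 = 828828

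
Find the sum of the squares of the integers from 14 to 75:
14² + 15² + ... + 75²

Use ∑_{k=1}^{n} k² = n(n+1)(2n+1)/6, then subtract the first 13 terms.
∑_{k=1}^{75} k² = 75×76×151/6 = 143450
∑_{k=1}^{13} k² = 13×14×27/6 = 819
∑_{k=14}^{75} k² = 143450 - 819 = 142631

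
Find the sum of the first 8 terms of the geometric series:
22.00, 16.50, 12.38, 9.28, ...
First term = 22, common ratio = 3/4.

Sₙ = a(1 - rⁿ) / (1 - r)
S_8 = 22(1 - (3/4)^8) / (1 - (3/4))
S_8 = 22(1 - (6561/65536)) / (1/4)
S_8 = 648725/8192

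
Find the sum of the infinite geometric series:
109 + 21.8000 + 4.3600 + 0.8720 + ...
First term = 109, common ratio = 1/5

For |r| < 1, S = a / (1 - r)
S = 109 / (1 - (1/5))
S = 109 / (4/5)
S = 545/4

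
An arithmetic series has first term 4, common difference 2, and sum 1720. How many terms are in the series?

Using S = n/2 × [2a + (n-1)d]
1720 = n/2 × [2(4) + (n-1)(2)]
1720 = n/2 × [8 + 2n - 2]
3440 = n × [6 + 2n]
2n² + (6)n - 3440 = 0
Discriminant: Δ = (6)² - 4(2)(-3440) = 36 + 27520 = 27556
√Δ = 166
n = [-(6) + √Δ] / (2·2) = (-6 + 166) / 4 = 160 / 4 = 40
(The negative root is discarded since n must be a positive integer.)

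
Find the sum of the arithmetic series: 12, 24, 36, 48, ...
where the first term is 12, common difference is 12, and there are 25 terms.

Sₙ = n/2 × (first + last)
Last term = a + (n-1)d = 12 + (25-1)×12 = 300
S_25 = 25/2 × (12 + 300)
S_25 = 25/2 × 312 = 3900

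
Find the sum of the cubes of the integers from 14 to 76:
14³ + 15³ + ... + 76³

Use ∑_{k=1}^{n} k³ = [n(n+1)/2]², then subtract the first 13 terms.
∑_{k=1}^{76} k³ = [76×77/2]² = 2926² = 8561476
∑_{k=1}^{13} k³ = [13×14/2]² = 91² = 8281
∑_{k=14}^{76} k³ = 8561476 - 8281 = 8553195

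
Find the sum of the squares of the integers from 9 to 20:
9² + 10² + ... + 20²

Use ∑_{k=1}^{n} k² = n(n+1)(2n+1)/6, then subtract the first 8 terms.
∑_{k=1}^{20} k² = 20×21×41/6 = 2870
∑_{k=1}^{8} k² = 8×9×17/6 = 204
∑_{k=9}^{20} k² = 2870 - 204 = 2666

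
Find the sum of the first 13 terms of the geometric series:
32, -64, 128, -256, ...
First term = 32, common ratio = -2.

Sₙ = a(1 - rⁿ) / (1 - r)
S_13 = 32(1 - (-2)^13) / (1 - (-2))
S_13 = 32(1 - (-8192)) / (3)
S_13 = 87392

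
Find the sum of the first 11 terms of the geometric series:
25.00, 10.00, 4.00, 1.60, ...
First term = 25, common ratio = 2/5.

Sₙ = a(1 - rⁿ) / (1 - r)
S_11 = 25(1 - (2/5)^11) / (1 - (2/5))
S_11 = 25(1 - (2048/48828125)) / (3/5)
S_11 = 16275359/390625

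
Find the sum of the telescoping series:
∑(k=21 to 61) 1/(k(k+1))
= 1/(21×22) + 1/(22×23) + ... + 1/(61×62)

Partial fractions: 1/(k(k+1)) = 1/k - 1/(k+1)
The series telescopes:
= (1/21 - 1/22) + (1/22 - 1/23) + ... + (1/61 - 1/62)
= 1/21 - 1/62
= 41/1302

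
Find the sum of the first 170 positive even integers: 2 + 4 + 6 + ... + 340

Sum of first n even numbers = n(n+1)
= 170×171
= 29070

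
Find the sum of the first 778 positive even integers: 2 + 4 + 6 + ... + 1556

Sum of first n even numbers = n(n+1)
= 778×779
= 606062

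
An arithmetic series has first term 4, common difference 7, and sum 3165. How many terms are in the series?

Using S = n/2 × [2a + (n-1)d]
3165 = n/2 × [2(4) + (n-1)(7)]
3165 = n/2 × [8 + 7n - 7]
6330 = n × [1 + 7n]
7n² + (1)n - 6330 = 0
Discriminant: Δ = (1)² - 4(7)(-6330) = 1 + 177240 = 177241
√Δ = 421
n = [-(1) + √Δ] / (2·7) = (-1 + 421) / 14 = 420 / 14 = 30
(The negative root is discarded since n must be a positive integer.)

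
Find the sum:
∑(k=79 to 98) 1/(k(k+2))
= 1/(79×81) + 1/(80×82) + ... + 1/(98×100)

Partial fractions: 1/(k(k+2)) = (1/2)[1/k - 1/(k+2)]
Telescoping leaves the first two and last two terms:
= (1/2)[1/79 + 1/80 - 1/99 - 1/100]
= 15821/6256800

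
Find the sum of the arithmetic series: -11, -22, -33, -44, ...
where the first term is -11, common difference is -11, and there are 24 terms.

Sₙ = n/2 × (first + last)
Last term = a + (n-1)d = -11 + (24-1)×(-11) = -264
S_24 = 24/2 × (-11 + (-264))
S_24 = 24/2 × (-275) = -3300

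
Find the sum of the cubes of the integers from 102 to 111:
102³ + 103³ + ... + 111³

Use ∑_{k=1}^{n} k³ = [n(n+1)/2]², then subtract the first 101 terms.
∑_{k=1}^{111} k³ = [111×112/2]² = 6216² = 38638656
∑_{k=1}^{101} k³ = [101×102/2]² = 5151² = 26532801
∑_{k=102}^{111} k³ = 38638656 - 26532801 = 12105855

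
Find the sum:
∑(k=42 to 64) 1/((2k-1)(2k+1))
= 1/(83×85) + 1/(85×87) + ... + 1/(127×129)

Partial fractions: 1/((2k-1)(2k+1)) = (1/2)[1/(2k-1) - 1/(2k+1)]
The series telescopes:
= (1/2)[1/83 - 1/129]
= 23/10707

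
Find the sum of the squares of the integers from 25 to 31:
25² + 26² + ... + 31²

Use ∑_{k=1}^{n} k² = n(n+1)(2n+1)/6, then subtract the first 24 terms.
∑_{k=1}^{31} k² = 31×32×63/6 = 10416
∑_{k=1}^{24} k² = 24×25×49/6 = 4900
∑_{k=25}^{31} k² = 10416 - 4900 = 5516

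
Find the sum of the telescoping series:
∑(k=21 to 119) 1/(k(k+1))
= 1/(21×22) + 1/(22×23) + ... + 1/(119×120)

Partial fractions: 1/(k(k+1)) = 1/k - 1/(k+1)
The series telescopes:
= (1/21 - 1/22) + (1/22 - 1/23) + ... + (1/119 - 1/120)
= 1/21 - 1/120
= 11/280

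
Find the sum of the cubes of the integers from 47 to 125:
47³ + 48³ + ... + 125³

Use ∑_{k=1}^{n} k³ = [n(n+1)/2]², then subtract the first 46 terms.
∑_{k=1}^{125} k³ = [125×126/2]² = 7875² = 62015625
∑_{k=1}^{46} k³ = [46×47/2]² = 1081² = 1168561
∑_{k=47}^{125} k³ = 62015625 - 1168561 = 60847064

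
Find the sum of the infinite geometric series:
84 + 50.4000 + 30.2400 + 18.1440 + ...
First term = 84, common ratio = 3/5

For |r| < 1, S = a / (1 - r)
S = 84 / (1 - (3/5))
S = 84 / (2/5)
S = 210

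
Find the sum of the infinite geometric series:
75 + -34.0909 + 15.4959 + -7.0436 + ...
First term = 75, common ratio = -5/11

For |r| < 1, S = a / (1 - r)
S = 75 / (1 - (-5/11))
S = 75 / (16/11)
S = 825/16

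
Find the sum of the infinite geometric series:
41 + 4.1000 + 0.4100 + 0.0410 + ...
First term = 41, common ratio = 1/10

For |r| < 1, S = a / (1 - r)
S = 41 / (1 - (1/10))
S = 41 / (9/10)
S = 410/9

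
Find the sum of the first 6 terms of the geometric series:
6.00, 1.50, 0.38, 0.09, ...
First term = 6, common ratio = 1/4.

Sₙ = a(1 - rⁿ) / (1 - r)
S_6 = 6(1 - (1/4)^6) / (1 - (1/4))
S_6 = 6(1 - (1/4096)) / (3/4)
S_6 = 4095/512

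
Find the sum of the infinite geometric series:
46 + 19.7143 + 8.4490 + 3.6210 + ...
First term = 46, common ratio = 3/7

For |r| < 1, S = a / (1 - r)
S = 46 / (1 - (3/7))
S = 46 / (4/7)
S = 161/2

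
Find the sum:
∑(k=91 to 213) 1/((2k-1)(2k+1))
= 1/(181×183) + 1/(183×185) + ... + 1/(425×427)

Partial fractions: 1/((2k-1)(2k+1)) = (1/2)[1/(2k-1) - 1/(2k+1)]
The series telescopes:
= (1/2)[1/181 - 1/427]
= 123/77287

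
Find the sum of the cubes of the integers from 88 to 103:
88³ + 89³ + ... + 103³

Use ∑_{k=1}^{n} k³ = [n(n+1)/2]², then subtract the first 87 terms.
∑_{k=1}^{103} k³ = [103×104/2]² = 5356² = 28686736
∑_{k=1}^{87} k³ = [87×88/2]² = 3828² = 14653584
∑_{k=88}^{103} k³ = 28686736 - 14653584 = 14033152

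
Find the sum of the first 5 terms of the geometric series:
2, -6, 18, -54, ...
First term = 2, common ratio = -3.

Sₙ = a(1 - rⁿ) / (1 - r)
S_5 = 2(1 - (-3)^5) / (1 - (-3))
S_5 = 2(1 - (-243)) / (4)
S_5 = 122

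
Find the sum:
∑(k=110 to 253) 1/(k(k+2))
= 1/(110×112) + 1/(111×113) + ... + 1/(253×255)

Partial fractions: 1/(k(k+2)) = (1/2)[1/k - 1/(k+2)]
Telescoping leaves the first two and last two terms:
= (1/2)[1/110 + 1/111 - 1/254 - 1/255]
= 22498/4393565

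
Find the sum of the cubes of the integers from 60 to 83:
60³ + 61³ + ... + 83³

Use ∑_{k=1}^{n} k³ = [n(n+1)/2]², then subtract the first 59 terms.
∑_{k=1}^{83} k³ = [83×84/2]² = 3486² = 12152196
∑_{k=1}^{59} k³ = [59×60/2]² = 1770² = 3132900
∑_{k=60}^{83} k³ = 12152196 - 3132900 = 9019296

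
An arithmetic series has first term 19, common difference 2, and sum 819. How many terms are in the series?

Using S = n/2 × [2a + (n-1)d]
819 = n/2 × [2(19) + (n-1)(2)]
819 = n/2 × [38 + 2n - 2]
1638 = n × [36 + 2n]
2n² + (36)n - 1638 = 0
Discriminant: Δ = (36)² - 4(2)(-1638) = 1296 + 13104 = 14400
√Δ = 120
n = [-(36) + √Δ] / (2·2) = (-36 + 120) / 4 = 84 / 4 = 21
(The negative root is discarded since n must be a positive integer.)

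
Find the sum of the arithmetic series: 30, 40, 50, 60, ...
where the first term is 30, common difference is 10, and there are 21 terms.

Sₙ = n/2 × (first + last)
Last term = a + (n-1)d = 30 + (21-1)×10 = 230
S_21 = 21/2 × (30 + 230)
S_21 = 21/2 × 260 = 2730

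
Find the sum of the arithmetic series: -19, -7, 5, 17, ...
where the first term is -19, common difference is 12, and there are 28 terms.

Sₙ = n/2 × (first + last)
Last term = a + (n-1)d = -19 + (28-1)×12 = 305
S_28 = 28/2 × (-19 + 305)
S_28 = 28/2 × 286 = 4004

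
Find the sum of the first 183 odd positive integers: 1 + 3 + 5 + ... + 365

Sum of first n odd numbers = n²
= 183²
= 33489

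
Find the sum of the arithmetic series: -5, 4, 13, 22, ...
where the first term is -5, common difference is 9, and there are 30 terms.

Sₙ = n/2 × (first + last)
Last term = a + (n-1)d = -5 + (30-1)×9 = 256
S_30 = 30/2 × (-5 + 256)
S_30 = 30/2 × 251 = 3765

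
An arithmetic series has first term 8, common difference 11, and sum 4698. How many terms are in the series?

Using S = n/2 × [2a + (n-1)d]
4698 = n/2 × [2(8) + (n-1)(11)]
4698 = n/2 × [16 + 11n - 11]
9396 = n × [5 + 11n]
11n² + (5)n - 9396 = 0
Discriminant: Δ = (5)² - 4(11)(-9396) = 25 + 413424 = 413449
√Δ = 643
n = [-(5) + √Δ] / (2·11) = (-5 + 643) / 22 = 638 / 22 = 29
(The negative root is discarded since n must be a positive integer.)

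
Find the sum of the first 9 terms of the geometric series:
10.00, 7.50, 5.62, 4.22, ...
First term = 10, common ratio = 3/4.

Sₙ = a(1 - rⁿ) / (1 - r)
S_9 = 10(1 - (3/4)^9) / (1 - (3/4))
S_9 = 10(1 - (19683/262144)) / (1/4)
S_9 = 1212305/32768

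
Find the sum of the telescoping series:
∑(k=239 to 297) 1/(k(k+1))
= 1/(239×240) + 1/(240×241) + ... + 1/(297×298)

Partial fractions: 1/(k(k+1)) = 1/k - 1/(k+1)
The series telescopes:
= (1/239 - 1/240) + (1/240 - 1/241) + ... + (1/297 - 1/298)
= 1/239 - 1/298
= 59/71222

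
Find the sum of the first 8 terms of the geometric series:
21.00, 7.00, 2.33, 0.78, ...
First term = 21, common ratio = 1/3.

Sₙ = a(1 - rⁿ) / (1 - r)
S_8 = 21(1 - (1/3)^8) / (1 - (1/3))
S_8 = 21(1 - (1/6561)) / (2/3)
S_8 = 22960/729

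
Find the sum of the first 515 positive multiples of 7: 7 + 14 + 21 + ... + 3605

Factor out 7: = 7(1 + 2 + ... + 515) = 7 × n(n+1)/2
= 7 × 515×516/2
= 7 × 132870
= 930090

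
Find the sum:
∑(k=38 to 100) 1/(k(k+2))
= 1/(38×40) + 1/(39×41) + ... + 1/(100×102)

Partial fractions: 1/(k(k+2)) = (1/2)[1/k - 1/(k+2)]
Telescoping leaves the first two and last two terms:
= (1/2)[1/38 + 1/39 - 1/101 - 1/102]
= 6839/424099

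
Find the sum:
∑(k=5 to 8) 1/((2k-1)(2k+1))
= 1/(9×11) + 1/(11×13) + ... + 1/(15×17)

Partial fractions: 1/((2k-1)(2k+1)) = (1/2)[1/(2k-1) - 1/(2k+1)]
The series telescopes:
= (1/2)[1/9 - 1/17]
= 4/153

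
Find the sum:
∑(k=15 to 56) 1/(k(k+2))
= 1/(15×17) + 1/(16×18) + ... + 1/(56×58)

Partial fractions: 1/(k(k+2)) = (1/2)[1/k - 1/(k+2)]
Telescoping leaves the first two and last two terms:
= (1/2)[1/15 + 1/16 - 1/57 - 1/58]
= 12481/264480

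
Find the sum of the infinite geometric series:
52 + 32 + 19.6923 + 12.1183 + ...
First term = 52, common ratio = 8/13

For |r| < 1, S = a / (1 - r)
S = 52 / (1 - (8/13))
S = 52 / (5/13)
S = 676/5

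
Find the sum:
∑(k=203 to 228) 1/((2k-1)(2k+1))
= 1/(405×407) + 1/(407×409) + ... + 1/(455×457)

Partial fractions: 1/((2k-1)(2k+1)) = (1/2)[1/(2k-1) - 1/(2k+1)]
The series telescopes:
= (1/2)[1/405 - 1/457]
= 26/185085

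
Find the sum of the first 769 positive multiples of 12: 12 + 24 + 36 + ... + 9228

Factor out 12: = 12(1 + 2 + ... + 769) = 12 × n(n+1)/2
= 12 × 769×770/2
= 12 × 296065
= 3552780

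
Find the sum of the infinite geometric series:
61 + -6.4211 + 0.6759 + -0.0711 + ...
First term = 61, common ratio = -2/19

For |r| < 1, S = a / (1 - r)
S = 61 / (1 - (-2/19))
S = 61 / (21/19)
S = 1159/21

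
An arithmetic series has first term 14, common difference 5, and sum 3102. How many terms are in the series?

Using S = n/2 × [2a + (n-1)d]
3102 = n/2 × [2(14) + (n-1)(5)]
3102 = n/2 × [28 + 5n - 5]
6204 = n × [23 + 5n]
5n² + (23)n - 6204 = 0
Discriminant: Δ = (23)² - 4(5)(-6204) = 529 + 124080 = 124609
√Δ = 353
n = [-(23) + √Δ] / (2·5) = (-23 + 353) / 10 = 330 / 10 = 33
(The negative root is discarded since n must be a positive integer.)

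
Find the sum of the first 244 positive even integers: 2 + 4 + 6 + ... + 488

Sum of first n even numbers = n(n+1)
= 244×245
= 59780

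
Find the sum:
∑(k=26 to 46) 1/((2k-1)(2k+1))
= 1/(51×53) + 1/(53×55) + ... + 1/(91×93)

Partial fractions: 1/((2k-1)(2k+1)) = (1/2)[1/(2k-1) - 1/(2k+1)]
The series telescopes:
= (1/2)[1/51 - 1/93]
= 7/1581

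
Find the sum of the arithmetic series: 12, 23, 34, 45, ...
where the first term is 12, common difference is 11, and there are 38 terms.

Sₙ = n/2 × (first + last)
Last term = a + (n-1)d = 12 + (38-1)×11 = 419
S_38 = 38/2 × (12 + 419)
S_38 = 38/2 × 431 = 8189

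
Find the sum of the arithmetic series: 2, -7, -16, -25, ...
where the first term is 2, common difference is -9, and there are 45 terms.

Sₙ = n/2 × (first + last)
Last term = a + (n-1)d = 2 + (45-1)×(-9) = -394
S_45 = 45/2 × (2 + (-394))
S_45 = 45/2 × (-392) = -8820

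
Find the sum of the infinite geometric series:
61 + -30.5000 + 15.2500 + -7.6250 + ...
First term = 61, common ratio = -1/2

For |r| < 1, S = a / (1 - r)
S = 61 / (1 - (-1/2))
S = 61 / (3/2)
S = 122/3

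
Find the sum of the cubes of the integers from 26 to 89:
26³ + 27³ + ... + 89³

Use ∑_{k=1}^{n} k³ = [n(n+1)/2]², then subtract the first 25 terms.
∑_{k=1}^{89} k³ = [89×90/2]² = 4005² = 16040025
∑_{k=1}^{25} k³ = [25×26/2]² = 325² = 105625
∑_{k=26}^{89} k³ = 16040025 - 105625 = 15934400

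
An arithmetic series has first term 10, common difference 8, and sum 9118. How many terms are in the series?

Using S = n/2 × [2a + (n-1)d]
9118 = n/2 × [2(10) + (n-1)(8)]
9118 = n/2 × [20 + 8n - 8]
18236 = n × [12 + 8n]
8n² + (12)n - 18236 = 0
Discriminant: Δ = (12)² - 4(8)(-18236) = 144 + 583552 = 583696
√Δ = 764
n = [-(12) + √Δ] / (2·8) = (-12 + 764) / 16 = 752 / 16 = 47
(The negative root is discarded since n must be a positive integer.)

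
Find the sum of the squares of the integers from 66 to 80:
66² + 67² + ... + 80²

Use ∑_{k=1}^{n} k² = n(n+1)(2n+1)/6, then subtract the first 65 terms.
∑_{k=1}^{80} k² = 80×81×161/6 = 173880
∑_{k=1}^{65} k² = 65×66×131/6 = 93665
∑_{k=66}^{80} k² = 173880 - 93665 = 80215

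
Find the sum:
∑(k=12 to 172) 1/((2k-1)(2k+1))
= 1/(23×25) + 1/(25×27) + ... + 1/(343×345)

Partial fractions: 1/((2k-1)(2k+1)) = (1/2)[1/(2k-1) - 1/(2k+1)]
The series telescopes:
= (1/2)[1/23 - 1/345]
= 7/345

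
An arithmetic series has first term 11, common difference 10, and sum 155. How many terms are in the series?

Using S = n/2 × [2a + (n-1)d]
155 = n/2 × [2(11) + (n-1)(10)]
155 = n/2 × [22 + 10n - 10]
310 = n × [12 + 10n]
10n² + (12)n - 310 = 0
Discriminant: Δ = (12)² - 4(10)(-310) = 144 + 12400 = 12544
√Δ = 112
n = [-(12) + √Δ] / (2·10) = (-12 + 112) / 20 = 100 / 20 = 5
(The negative root is discarded since n must be a positive integer.)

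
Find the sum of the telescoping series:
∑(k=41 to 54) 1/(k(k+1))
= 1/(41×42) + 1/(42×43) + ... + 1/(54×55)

Partial fractions: 1/(k(k+1)) = 1/k - 1/(k+1)
The series telescopes:
= (1/41 - 1/42) + (1/42 - 1/43) + ... + (1/54 - 1/55)
= 1/41 - 1/55
= 14/2255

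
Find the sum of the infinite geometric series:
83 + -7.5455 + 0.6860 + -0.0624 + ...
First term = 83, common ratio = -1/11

For |r| < 1, S = a / (1 - r)
S = 83 / (1 - (-1/11))
S = 83 / (12/11)
S = 913/12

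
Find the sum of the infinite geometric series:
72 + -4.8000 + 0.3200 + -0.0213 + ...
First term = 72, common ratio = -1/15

For |r| < 1, S = a / (1 - r)
S = 72 / (1 - (-1/15))
S = 72 / (16/15)
S = 135/2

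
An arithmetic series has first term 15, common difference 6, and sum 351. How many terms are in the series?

Using S = n/2 × [2a + (n-1)d]
351 = n/2 × [2(15) + (n-1)(6)]
351 = n/2 × [30 + 6n - 6]
702 = n × [24 + 6n]
6n² + (24)n - 702 = 0
Discriminant: Δ = (24)² - 4(6)(-702) = 576 + 16848 = 17424
√Δ = 132
n = [-(24) + √Δ] / (2·6) = (-24 + 132) / 12 = 108 / 12 = 9
(The negative root is discarded since n must be a positive integer.)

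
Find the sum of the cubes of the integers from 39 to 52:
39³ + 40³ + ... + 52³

Use ∑_{k=1}^{n} k³ = [n(n+1)/2]², then subtract the first 38 terms.
∑_{k=1}^{52} k³ = [52×53/2]² = 1378² = 1898884
∑_{k=1}^{38} k³ = [38×39/2]² = 741² = 549081
∑_{k=39}^{52} k³ = 1898884 - 549081 = 1349803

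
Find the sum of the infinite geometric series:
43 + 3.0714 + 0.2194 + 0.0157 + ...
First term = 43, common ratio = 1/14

For |r| < 1, S = a / (1 - r)
S = 43 / (1 - (1/14))
S = 43 / (13/14)
S = 602/13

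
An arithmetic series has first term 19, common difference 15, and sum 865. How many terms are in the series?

Using S = n/2 × [2a + (n-1)d]
865 = n/2 × [2(19) + (n-1)(15)]
865 = n/2 × [38 + 15n - 15]
1730 = n × [23 + 15n]
15n² + (23)n - 1730 = 0
Discriminant: Δ = (23)² - 4(15)(-1730) = 529 + 103800 = 104329
√Δ = 323
n = [-(23) + √Δ] / (2·15) = (-23 + 323) / 30 = 300 / 30 = 10
(The negative root is discarded since n must be a positive integer.)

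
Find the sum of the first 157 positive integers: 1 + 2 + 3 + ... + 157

Formula: ∑k = n(n+1)/2
= 157×158/2
= 24806/2
= 12403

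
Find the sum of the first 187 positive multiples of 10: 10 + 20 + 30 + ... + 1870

Factor out 10: = 10(1 + 2 + ... + 187) = 10 × n(n+1)/2
= 10 × 187×188/2
= 10 × 17578
= 175780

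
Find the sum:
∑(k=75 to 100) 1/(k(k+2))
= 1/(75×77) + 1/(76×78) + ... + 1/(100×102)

Partial fractions: 1/(k(k+2)) = (1/2)[1/k - 1/(k+2)]
Telescoping leaves the first two and last two terms:
= (1/2)[1/75 + 1/76 - 1/101 - 1/102]
= 22139/6524600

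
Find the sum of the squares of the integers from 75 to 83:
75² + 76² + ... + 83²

Use ∑_{k=1}^{n} k² = n(n+1)(2n+1)/6, then subtract the first 74 terms.
∑_{k=1}^{83} k² = 83×84×167/6 = 194054
∑_{k=1}^{74} k² = 74×75×149/6 = 137825
∑_{k=75}^{83} k² = 194054 - 137825 = 56229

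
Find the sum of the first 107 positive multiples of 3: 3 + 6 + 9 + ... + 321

Factor out 3: = 3(1 + 2 + ... + 107) = 3 × n(n+1)/2
= 3 × 107×108/2
= 3 × 5778
= 17334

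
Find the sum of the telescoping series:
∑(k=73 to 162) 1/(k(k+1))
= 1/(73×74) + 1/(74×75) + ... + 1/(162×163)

Partial fractions: 1/(k(k+1)) = 1/k - 1/(k+1)
The series telescopes:
= (1/73 - 1/74) + (1/74 - 1/75) + ... + (1/162 - 1/163)
= 1/73 - 1/163
= 90/11899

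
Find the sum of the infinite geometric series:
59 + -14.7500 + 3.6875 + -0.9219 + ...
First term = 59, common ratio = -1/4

For |r| < 1, S = a / (1 - r)
S = 59 / (1 - (-1/4))
S = 59 / (5/4)
S = 236/5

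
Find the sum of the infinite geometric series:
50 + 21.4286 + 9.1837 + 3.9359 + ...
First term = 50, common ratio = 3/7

For |r| < 1, S = a / (1 - r)
S = 50 / (1 - (3/7))
S = 50 / (4/7)
S = 175/2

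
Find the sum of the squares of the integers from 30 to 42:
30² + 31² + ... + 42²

Use ∑_{k=1}^{n} k² = n(n+1)(2n+1)/6, then subtract the first 29 terms.
∑_{k=1}^{42} k² = 42×43×85/6 = 25585
∑_{k=1}^{29} k² = 29×30×59/6 = 8555
∑_{k=30}^{42} k² = 25585 - 8555 = 17030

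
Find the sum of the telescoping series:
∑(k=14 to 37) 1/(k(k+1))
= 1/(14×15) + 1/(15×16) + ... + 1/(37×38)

Partial fractions: 1/(k(k+1)) = 1/k - 1/(k+1)
The series telescopes:
= (1/14 - 1/15) + (1/15 - 1/16) + ... + (1/37 - 1/38)
= 1/14 - 1/38
= 6/133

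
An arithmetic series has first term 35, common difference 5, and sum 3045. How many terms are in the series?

Using S = n/2 × [2a + (n-1)d]
3045 = n/2 × [2(35) + (n-1)(5)]
3045 = n/2 × [70 + 5n - 5]
6090 = n × [65 + 5n]
5n² + (65)n - 6090 = 0
Discriminant: Δ = (65)² - 4(5)(-6090) = 4225 + 121800 = 126025
√Δ = 355
n = [-(65) + √Δ] / (2·5) = (-65 + 355) / 10 = 290 / 10 = 29
(The negative root is discarded since n must be a positive integer.)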